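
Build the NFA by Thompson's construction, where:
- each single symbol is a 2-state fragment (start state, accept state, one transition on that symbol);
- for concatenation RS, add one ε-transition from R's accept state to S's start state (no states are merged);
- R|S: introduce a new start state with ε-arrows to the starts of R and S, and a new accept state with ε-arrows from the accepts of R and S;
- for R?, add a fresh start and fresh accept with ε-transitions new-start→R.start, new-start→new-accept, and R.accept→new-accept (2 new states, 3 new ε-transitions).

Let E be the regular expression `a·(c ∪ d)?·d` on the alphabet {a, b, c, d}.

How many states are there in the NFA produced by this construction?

Per subexpression:
Each of the 4 symbol leaves contributes a 2-state fragment.
  c ∪ d → 6 states
  (c ∪ d)? → 8 states
  a·(c ∪ d)?·d → 12 states

12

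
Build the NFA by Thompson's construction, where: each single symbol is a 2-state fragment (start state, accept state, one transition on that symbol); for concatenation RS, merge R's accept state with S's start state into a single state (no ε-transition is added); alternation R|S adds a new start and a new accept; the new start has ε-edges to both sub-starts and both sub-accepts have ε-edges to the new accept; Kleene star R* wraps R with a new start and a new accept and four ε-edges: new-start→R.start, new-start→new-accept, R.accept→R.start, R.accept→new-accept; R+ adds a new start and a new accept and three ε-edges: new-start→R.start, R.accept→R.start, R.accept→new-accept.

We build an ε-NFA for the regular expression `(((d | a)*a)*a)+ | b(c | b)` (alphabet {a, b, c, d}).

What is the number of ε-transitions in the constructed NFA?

Recursing over subexpressions:
Each of the 7 symbol leaves contributes 0 ε-transitions.
  d | a : 4 ε-transitions
  (d | a)* : 8 ε-transitions
  (d | a)*a : 8 ε-transitions
  ((d | a)*a)* : 12 ε-transitions
  ((d | a)*a)*a : 12 ε-transitions
  (((d | a)*a)*a)+ : 15 ε-transitions
  c | b : 4 ε-transitions
  b(c | b) : 4 ε-transitions
  (((d | a)*a)*a)+ | b(c | b) : 23 ε-transitions

23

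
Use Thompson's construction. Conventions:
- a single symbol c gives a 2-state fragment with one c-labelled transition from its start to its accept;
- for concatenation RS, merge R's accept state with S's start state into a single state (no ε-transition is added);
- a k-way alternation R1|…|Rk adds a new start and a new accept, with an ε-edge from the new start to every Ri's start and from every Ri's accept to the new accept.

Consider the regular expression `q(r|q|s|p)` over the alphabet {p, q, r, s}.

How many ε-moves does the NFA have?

Building bottom-up:
Each of the 5 symbol leaves contributes 0 ε-transitions.
  r|q|s|p = 8 ε-transitions
  q(r|q|s|p) = 8 ε-transitions

8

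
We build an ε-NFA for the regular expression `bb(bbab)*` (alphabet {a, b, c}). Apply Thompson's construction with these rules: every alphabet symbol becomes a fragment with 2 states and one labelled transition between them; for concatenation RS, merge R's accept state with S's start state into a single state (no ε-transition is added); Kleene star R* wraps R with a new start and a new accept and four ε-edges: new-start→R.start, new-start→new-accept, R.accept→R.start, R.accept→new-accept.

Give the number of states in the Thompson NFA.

9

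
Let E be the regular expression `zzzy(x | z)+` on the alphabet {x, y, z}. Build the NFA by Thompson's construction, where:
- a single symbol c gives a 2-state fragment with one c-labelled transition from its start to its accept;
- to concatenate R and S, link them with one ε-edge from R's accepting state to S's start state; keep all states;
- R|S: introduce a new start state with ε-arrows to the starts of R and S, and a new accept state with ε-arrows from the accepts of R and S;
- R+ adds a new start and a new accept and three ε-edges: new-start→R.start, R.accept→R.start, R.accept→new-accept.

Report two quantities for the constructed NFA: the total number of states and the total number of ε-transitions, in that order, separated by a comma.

16, 11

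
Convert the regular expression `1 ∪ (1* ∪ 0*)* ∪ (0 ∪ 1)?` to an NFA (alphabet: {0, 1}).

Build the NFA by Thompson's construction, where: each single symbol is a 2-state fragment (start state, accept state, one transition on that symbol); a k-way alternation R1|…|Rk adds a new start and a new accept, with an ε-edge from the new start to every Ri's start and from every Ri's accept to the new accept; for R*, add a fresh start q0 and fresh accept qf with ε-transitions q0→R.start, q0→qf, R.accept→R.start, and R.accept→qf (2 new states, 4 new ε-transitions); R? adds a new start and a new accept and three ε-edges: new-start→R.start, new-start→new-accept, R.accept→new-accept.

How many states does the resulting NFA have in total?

24

Recursing over subexpressions:
Each of the 5 symbol leaves contributes a 2-state fragment.
  1* : 4 states
  0* : 4 states
  1* ∪ 0* : 10 states
  (1* ∪ 0*)* : 12 states
  0 ∪ 1 : 6 states
  (0 ∪ 1)? : 8 states
  1 ∪ (1* ∪ 0*)* ∪ (0 ∪ 1)? : 24 states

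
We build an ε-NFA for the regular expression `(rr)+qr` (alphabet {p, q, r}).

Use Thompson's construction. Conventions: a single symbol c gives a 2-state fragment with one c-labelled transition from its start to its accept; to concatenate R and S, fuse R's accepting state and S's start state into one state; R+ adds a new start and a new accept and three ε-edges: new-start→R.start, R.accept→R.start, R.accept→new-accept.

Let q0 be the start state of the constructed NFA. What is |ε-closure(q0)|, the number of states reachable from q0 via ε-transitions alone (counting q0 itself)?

2

Work bottom-up. For each fragment F, track |ε-closure(F.start)| and whether F's accept lies in that closure (i.e. whether F accepts ε). A single-symbol fragment has closure size 1 and does not accept ε.
  rr — same as the first factor's closure: |closure| = 1
  (rr)+ — |closure| = 1 + 1 = 2 (the body doesn't accept ε, so the new accept is not reached)
  (rr)+qr — |closure| equals the left operand's closure size = 2 (its accept is not ε-reachable, so the closure stops there)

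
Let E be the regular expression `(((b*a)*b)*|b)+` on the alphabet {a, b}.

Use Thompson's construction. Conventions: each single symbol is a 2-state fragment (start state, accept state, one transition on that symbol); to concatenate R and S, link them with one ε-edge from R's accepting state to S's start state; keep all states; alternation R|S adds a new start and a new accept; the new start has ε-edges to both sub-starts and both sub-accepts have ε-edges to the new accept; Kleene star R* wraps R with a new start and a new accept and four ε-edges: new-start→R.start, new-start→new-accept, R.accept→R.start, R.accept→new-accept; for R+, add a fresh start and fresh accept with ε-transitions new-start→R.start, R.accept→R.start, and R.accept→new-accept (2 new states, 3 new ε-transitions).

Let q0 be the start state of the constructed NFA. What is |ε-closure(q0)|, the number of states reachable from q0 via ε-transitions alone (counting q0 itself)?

14

Let C(F) = |ε-closure(F.start)| within fragment F, and note whether F accepts ε. Symbol fragments have C = 1 and do not accept ε. Then:
  b* → new start has ε-edges to the inner start and to the new accept, so |closure| = 2 + 1 = 3
  b*a → |closure| = 3 + 1 = 4 (closure spills across the concat boundary because the left factor accepts ε)
  (b*a)* → the star's fresh start ε-reaches both the body's start and the fresh accept: |closure| = 2 + 4 = 6
  (b*a)*b → |closure| = 6 + 1 = 7 (closure spills across the concat boundary because the left factor accepts ε)
  ((b*a)*b)* → new start has ε-edges to the inner start and to the new accept, so |closure| = 2 + 7 = 9
  ((b*a)*b)*|b → new start ε-reaches every alternative's start; at least one alternative accepts ε, so the union's new accept is reached too: |closure| = 1 + 9 + 1 + 1 = 12
  (((b*a)*b)*|b)+ → |closure| = 1 + 12 + 1 (new accept, reached because the body accepts ε) = 14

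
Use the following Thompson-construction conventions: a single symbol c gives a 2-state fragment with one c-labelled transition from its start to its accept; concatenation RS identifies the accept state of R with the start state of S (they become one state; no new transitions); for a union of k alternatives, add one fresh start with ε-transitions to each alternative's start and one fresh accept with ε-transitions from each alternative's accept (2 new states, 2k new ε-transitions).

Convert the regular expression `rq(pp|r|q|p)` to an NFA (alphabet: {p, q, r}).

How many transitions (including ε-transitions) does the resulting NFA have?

Building bottom-up:
Each of the 7 symbol leaves contributes 1 transition (1 symbol, 0 ε).
  pp : 2 transitions (2 symbol, 0 ε)
  pp|r|q|p : 13 transitions (5 symbol, 8 ε)
  rq(pp|r|q|p) : 15 transitions (7 symbol, 8 ε)

15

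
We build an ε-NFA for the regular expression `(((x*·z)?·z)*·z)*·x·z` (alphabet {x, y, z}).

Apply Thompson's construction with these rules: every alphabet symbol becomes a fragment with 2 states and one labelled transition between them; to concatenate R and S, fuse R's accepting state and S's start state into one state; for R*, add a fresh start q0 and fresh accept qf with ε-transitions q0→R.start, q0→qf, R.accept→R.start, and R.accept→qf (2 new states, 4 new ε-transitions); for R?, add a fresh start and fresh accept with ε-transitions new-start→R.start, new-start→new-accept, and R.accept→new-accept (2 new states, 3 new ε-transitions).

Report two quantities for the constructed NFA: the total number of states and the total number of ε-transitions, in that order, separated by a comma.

Building bottom-up:
Each of the 6 symbol leaves contributes 2 states and 0 ε-transitions.
  x* → 4 states, 4 ε-transitions
  x*·z → 5 states, 4 ε-transitions
  (x*·z)? → 7 states, 7 ε-transitions
  (x*·z)?·z → 8 states, 7 ε-transitions
  ((x*·z)?·z)* → 10 states, 11 ε-transitions
  ((x*·z)?·z)*·z → 11 states, 11 ε-transitions
  (((x*·z)?·z)*·z)* → 13 states, 15 ε-transitions
  (((x*·z)?·z)*·z)*·x·z → 15 states, 15 ε-transitions

15, 15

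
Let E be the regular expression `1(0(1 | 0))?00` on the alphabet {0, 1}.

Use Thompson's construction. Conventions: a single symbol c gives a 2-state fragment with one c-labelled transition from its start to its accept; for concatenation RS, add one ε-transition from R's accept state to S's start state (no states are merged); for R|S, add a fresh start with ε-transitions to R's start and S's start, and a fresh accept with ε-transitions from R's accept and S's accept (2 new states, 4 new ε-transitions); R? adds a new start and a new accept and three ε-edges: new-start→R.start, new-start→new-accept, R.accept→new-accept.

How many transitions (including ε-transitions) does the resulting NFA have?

17

Building bottom-up:
Each of the 6 symbol leaves contributes 1 transition (1 symbol, 0 ε).
  1 | 0 — 6 transitions (2 symbol, 4 ε)
  0(1 | 0) — 8 transitions (3 symbol, 5 ε)
  (0(1 | 0))? — 11 transitions (3 symbol, 8 ε)
  1(0(1 | 0))?00 — 17 transitions (6 symbol, 11 ε)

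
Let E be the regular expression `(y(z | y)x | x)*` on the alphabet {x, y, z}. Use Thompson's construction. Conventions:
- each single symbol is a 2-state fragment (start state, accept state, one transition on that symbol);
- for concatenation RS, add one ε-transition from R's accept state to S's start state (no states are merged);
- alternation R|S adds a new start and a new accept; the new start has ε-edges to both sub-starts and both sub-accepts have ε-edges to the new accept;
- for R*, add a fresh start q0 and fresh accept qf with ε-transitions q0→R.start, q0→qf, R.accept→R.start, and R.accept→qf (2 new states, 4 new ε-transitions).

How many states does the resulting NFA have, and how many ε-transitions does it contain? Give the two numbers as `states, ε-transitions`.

Per subexpression:
Each of the 5 symbol leaves contributes 2 states and 0 ε-transitions.
  z | y = 6 states, 4 ε-transitions
  y(z | y)x = 10 states, 6 ε-transitions
  y(z | y)x | x = 14 states, 10 ε-transitions
  (y(z | y)x | x)* = 16 states, 14 ε-transitions

16, 14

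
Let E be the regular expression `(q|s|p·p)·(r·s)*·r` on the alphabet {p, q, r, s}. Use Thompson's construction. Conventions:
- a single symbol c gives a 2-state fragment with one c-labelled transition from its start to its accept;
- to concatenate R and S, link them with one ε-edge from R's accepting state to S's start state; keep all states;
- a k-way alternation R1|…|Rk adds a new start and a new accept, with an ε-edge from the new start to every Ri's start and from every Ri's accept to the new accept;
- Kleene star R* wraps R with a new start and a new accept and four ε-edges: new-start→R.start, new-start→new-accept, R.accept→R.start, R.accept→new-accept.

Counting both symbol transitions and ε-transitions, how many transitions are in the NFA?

21

Bottom-up over the parse tree:
Each of the 7 symbol leaves contributes 1 transition (1 symbol, 0 ε).
  p·p : 3 transitions (2 symbol, 1 ε)
  q|s|p·p : 11 transitions (4 symbol, 7 ε)
  r·s : 3 transitions (2 symbol, 1 ε)
  (r·s)* : 7 transitions (2 symbol, 5 ε)
  (q|s|p·p)·(r·s)*·r : 21 transitions (7 symbol, 14 ε)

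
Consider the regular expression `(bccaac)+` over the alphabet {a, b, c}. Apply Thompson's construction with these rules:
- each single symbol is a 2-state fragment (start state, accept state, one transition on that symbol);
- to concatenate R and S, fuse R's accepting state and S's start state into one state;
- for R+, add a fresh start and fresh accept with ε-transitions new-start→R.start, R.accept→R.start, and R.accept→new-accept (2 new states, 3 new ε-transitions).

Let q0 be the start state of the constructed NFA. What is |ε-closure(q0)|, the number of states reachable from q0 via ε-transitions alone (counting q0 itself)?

2

Let C(F) = |ε-closure(F.start)| within fragment F, and note whether F accepts ε. Symbol fragments have C = 1 and do not accept ε. Then:
  bccaac : same as the first factor's closure: C = 1
  (bccaac)+ : new start ε-reaches only the body's start; the new accept needs a symbol first: C = 1 + 1 = 2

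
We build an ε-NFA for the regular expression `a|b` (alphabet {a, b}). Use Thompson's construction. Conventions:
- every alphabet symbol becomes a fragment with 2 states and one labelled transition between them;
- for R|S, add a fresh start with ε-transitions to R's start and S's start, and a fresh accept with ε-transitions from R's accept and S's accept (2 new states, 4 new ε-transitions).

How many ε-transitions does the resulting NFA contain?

4

Per subexpression:
Each of the 2 symbol leaves contributes 0 ε-transitions.
  a|b — 4 ε-transitions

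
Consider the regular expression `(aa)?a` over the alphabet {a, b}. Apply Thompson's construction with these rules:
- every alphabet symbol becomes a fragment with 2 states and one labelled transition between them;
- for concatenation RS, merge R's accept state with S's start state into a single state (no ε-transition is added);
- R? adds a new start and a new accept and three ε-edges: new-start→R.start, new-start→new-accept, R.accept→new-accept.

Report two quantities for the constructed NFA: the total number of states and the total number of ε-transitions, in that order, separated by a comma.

6, 3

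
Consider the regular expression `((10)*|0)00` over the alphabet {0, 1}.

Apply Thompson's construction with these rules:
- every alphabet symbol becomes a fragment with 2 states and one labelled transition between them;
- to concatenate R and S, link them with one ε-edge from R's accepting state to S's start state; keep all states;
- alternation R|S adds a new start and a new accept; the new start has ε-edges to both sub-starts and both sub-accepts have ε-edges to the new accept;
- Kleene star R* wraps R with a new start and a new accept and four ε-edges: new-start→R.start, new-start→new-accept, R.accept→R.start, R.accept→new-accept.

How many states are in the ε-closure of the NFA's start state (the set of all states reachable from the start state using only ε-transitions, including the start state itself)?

Let C(F) = |ε-closure(F.start)| within fragment F, and note whether F accepts ε. Symbol fragments have C = 1 and do not accept ε. Then:
  10 → same as the first factor's closure: C = 1
  (10)* → new start has ε-edges to the inner start and to the new accept, so C = 2 + 1 = 3
  (10)*|0 → C = 1 (new start) + (3 + 1) + 1 (new accept, since some branch ε-reaches its own accept) = 6
  ((10)*|0)00 → C = 6 + 1 = 7 (closure spills across the concat boundary because the left factor accepts ε)

7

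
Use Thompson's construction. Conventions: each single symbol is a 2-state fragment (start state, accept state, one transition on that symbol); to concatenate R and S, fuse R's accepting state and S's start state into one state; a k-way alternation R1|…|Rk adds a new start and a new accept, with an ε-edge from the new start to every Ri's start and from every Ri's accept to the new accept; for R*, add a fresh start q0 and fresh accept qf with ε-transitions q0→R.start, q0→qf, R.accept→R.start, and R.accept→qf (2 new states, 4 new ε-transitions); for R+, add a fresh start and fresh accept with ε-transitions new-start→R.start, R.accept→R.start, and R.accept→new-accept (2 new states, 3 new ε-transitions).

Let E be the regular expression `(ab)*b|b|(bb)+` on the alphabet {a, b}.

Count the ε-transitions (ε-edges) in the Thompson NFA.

Recursing over subexpressions:
Each of the 6 symbol leaves contributes 0 ε-transitions.
  ab → 0 ε-transitions
  (ab)* → 4 ε-transitions
  (ab)*b → 4 ε-transitions
  bb → 0 ε-transitions
  (bb)+ → 3 ε-transitions
  (ab)*b|b|(bb)+ → 13 ε-transitions

13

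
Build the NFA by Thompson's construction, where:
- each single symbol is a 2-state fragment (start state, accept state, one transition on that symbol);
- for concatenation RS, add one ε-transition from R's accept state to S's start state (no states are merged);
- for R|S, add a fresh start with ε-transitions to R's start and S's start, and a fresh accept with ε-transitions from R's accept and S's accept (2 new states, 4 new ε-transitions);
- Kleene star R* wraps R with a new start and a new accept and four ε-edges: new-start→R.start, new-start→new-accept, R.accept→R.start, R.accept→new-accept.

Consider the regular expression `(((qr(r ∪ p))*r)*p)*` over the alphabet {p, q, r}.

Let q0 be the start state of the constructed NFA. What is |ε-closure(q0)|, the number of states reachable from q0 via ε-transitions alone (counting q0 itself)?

Work bottom-up. For each fragment F, track |ε-closure(F.start)| and whether F's accept lies in that closure (i.e. whether F accepts ε). A single-symbol fragment has closure size 1 and does not accept ε.
  r ∪ p — |ε-closure| = 1 + 1 + 1 = 3 (the new accept is not ε-reachable since no branch accepts ε)
  qr(r ∪ p) — same as the first factor's closure: |ε-closure| = 1
  (qr(r ∪ p))* — |ε-closure| = 1 (new start) + 1 (body) + 1 (new accept) = 3
  (qr(r ∪ p))*r — |ε-closure| = 3 + 1 = 4 (closure spills across the concat boundary because the left factor accepts ε)
  ((qr(r ∪ p))*r)* — the star's fresh start ε-reaches both the body's start and the fresh accept: |ε-closure| = 2 + 4 = 6
  ((qr(r ∪ p))*r)*p — the left operand accepts ε, so the closure extends into the next operand (via the concat ε-link); |ε-closure| = 6 + 1 = 7
  (((qr(r ∪ p))*r)*p)* — the star's fresh start ε-reaches both the body's start and the fresh accept: |ε-closure| = 2 + 7 = 9

9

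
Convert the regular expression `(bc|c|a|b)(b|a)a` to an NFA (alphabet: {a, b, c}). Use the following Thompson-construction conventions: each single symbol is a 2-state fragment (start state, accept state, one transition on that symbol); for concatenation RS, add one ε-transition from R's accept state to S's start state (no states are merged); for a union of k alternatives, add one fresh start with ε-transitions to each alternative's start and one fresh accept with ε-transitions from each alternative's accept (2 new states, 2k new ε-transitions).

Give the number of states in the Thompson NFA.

20

Bottom-up over the parse tree:
Each of the 8 symbol leaves contributes a 2-state fragment.
  bc — 4 states
  bc|c|a|b — 12 states
  b|a — 6 states
  (bc|c|a|b)(b|a)a — 20 states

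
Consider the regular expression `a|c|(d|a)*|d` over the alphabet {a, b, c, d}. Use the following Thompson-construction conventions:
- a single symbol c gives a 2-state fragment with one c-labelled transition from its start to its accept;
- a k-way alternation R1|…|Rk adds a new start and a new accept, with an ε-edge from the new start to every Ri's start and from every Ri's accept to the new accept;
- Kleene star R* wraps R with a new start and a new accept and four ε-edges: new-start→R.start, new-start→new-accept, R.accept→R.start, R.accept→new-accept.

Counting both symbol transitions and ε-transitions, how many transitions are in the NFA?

Building bottom-up:
Each of the 5 symbol leaves contributes 1 transition (1 symbol, 0 ε).
  d|a — 6 transitions (2 symbol, 4 ε)
  (d|a)* — 10 transitions (2 symbol, 8 ε)
  a|c|(d|a)*|d — 21 transitions (5 symbol, 16 ε)

21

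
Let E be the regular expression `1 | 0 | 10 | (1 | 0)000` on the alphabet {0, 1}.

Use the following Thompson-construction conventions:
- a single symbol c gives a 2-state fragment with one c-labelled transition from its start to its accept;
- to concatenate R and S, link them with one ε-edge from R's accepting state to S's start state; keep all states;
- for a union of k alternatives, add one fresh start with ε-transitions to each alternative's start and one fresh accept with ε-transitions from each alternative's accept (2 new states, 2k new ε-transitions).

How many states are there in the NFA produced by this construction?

22

Recursing over subexpressions:
Each of the 9 symbol leaves contributes a 2-state fragment.
  10 → 4 states
  1 | 0 → 6 states
  (1 | 0)000 → 12 states
  1 | 0 | 10 | (1 | 0)000 → 22 states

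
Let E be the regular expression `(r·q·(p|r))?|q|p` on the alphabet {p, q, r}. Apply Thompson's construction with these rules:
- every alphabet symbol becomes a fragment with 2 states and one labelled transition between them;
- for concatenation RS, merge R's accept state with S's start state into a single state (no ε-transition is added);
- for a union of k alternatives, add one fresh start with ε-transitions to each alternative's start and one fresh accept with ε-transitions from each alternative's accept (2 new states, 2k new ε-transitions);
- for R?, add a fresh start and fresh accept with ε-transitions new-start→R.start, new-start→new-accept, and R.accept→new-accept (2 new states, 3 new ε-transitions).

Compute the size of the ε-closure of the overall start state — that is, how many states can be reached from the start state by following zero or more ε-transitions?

7

Compute the ε-closure size of each fragment's start state recursively; a symbol fragment's start has no outgoing ε-edge, so its closure is just itself (size 1).
  p|r → new start ε-reaches every alternative's start; none of them accept ε, so the new accept is not reached: C = 1 + 1 + 1 = 3
  r·q·(p|r) → C equals the left operand's closure size = 1 (its accept is not ε-reachable, so the closure stops there)
  (r·q·(p|r))? → C = 1 (new start) + 1 (body) + 1 (new accept, via ε) = 3
  (r·q·(p|r))?|q|p → new start ε-reaches every alternative's start; at least one alternative accepts ε, so the union's new accept is reached too: C = 1 + 3 + 1 + 1 + 1 = 7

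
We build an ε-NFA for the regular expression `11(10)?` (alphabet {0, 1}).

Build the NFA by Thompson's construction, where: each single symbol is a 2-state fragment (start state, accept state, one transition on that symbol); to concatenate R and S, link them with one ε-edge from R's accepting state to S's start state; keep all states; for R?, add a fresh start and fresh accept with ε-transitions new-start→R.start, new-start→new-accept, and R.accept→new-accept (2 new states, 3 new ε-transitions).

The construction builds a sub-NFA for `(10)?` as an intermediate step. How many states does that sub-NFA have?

Fragment for `(10)?`:
Each of the 2 symbol leaves contributes a 2-state fragment.
  10 → 4 states
  (10)? → 6 states

6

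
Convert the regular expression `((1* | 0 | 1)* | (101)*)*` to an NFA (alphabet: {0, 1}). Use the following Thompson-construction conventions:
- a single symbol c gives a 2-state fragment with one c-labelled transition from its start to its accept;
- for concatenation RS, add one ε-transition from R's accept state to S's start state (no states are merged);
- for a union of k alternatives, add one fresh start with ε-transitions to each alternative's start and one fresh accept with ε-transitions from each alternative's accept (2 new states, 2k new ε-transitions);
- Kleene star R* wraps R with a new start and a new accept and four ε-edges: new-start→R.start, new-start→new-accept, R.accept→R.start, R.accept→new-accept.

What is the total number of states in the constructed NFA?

24

Building bottom-up:
Each of the 6 symbol leaves contributes a 2-state fragment.
  1* : 4 states
  1* | 0 | 1 : 10 states
  (1* | 0 | 1)* : 12 states
  101 : 6 states
  (101)* : 8 states
  (1* | 0 | 1)* | (101)* : 22 states
  ((1* | 0 | 1)* | (101)*)* : 24 states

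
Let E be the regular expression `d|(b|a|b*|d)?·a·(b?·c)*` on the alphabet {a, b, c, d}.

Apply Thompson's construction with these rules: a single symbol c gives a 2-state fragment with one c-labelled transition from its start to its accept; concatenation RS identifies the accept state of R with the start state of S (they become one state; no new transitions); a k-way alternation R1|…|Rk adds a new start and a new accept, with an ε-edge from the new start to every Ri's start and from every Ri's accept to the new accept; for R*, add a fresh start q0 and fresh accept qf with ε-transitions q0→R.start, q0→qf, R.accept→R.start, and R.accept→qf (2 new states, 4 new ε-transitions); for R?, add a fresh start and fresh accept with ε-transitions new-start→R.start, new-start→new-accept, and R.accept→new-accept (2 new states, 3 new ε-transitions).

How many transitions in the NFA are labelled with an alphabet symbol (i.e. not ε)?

8

Bottom-up over the parse tree:
Each of the 8 symbol leaves contributes exactly 1 symbol transition.
  b* → 1 symbol transition
  b|a|b*|d → 4 symbol transitions
  (b|a|b*|d)? → 4 symbol transitions
  b? → 1 symbol transition
  b?·c → 2 symbol transitions
  (b?·c)* → 2 symbol transitions
  (b|a|b*|d)?·a·(b?·c)* → 7 symbol transitions
  d|(b|a|b*|d)?·a·(b?·c)* → 8 symbol transitions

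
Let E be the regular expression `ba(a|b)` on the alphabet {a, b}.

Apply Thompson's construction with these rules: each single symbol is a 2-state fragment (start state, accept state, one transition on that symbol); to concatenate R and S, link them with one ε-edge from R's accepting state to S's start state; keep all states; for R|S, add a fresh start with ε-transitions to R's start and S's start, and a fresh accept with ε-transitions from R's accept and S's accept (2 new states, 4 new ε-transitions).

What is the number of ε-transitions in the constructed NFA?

6

Building bottom-up:
Each of the 4 symbol leaves contributes 0 ε-transitions.
  a|b = 4 ε-transitions
  ba(a|b) = 6 ε-transitions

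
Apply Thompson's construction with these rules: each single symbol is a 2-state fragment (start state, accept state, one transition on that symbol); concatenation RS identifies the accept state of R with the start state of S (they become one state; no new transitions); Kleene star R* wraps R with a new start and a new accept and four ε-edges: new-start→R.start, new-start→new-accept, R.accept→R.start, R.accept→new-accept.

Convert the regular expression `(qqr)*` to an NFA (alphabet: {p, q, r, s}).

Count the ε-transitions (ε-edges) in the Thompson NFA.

Recursing over subexpressions:
Each of the 3 symbol leaves contributes 0 ε-transitions.
  qqr : 0 ε-transitions
  (qqr)* : 4 ε-transitions

4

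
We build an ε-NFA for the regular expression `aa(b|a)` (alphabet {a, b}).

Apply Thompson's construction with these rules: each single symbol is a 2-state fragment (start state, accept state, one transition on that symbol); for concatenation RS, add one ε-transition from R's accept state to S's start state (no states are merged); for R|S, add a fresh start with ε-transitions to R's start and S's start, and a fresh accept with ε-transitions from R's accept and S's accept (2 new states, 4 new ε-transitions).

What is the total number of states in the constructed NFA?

Per subexpression:
Each of the 4 symbol leaves contributes a 2-state fragment.
  b|a — 6 states
  aa(b|a) — 10 states

10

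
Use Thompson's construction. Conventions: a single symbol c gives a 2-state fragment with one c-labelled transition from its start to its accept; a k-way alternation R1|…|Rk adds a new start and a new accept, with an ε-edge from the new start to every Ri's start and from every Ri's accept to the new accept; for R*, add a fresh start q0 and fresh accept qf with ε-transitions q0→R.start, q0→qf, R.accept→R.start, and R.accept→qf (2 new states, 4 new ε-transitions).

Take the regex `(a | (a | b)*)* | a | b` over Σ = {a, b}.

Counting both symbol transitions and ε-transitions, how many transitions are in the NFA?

27

Per subexpression:
Each of the 5 symbol leaves contributes 1 transition (1 symbol, 0 ε).
  a | b — 6 transitions (2 symbol, 4 ε)
  (a | b)* — 10 transitions (2 symbol, 8 ε)
  a | (a | b)* — 15 transitions (3 symbol, 12 ε)
  (a | (a | b)*)* — 19 transitions (3 symbol, 16 ε)
  (a | (a | b)*)* | a | b — 27 transitions (5 symbol, 22 ε)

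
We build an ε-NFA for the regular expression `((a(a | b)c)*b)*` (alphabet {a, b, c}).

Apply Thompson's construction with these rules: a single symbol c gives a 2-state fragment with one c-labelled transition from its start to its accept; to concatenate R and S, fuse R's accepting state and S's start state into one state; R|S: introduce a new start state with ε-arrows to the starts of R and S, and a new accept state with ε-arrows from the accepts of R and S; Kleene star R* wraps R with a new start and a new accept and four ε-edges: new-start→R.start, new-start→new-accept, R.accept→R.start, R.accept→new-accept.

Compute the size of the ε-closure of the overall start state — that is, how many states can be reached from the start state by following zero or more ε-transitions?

5

Work bottom-up. For each fragment F, track |ε-closure(F.start)| and whether F's accept lies in that closure (i.e. whether F accepts ε). A single-symbol fragment has closure size 1 and does not accept ε.
  a | b — new start ε-reaches every alternative's start; none of them accept ε, so the new accept is not reached: |ε-closure| = 1 + 1 + 1 = 3
  a(a | b)c — |ε-closure| equals the left operand's closure size = 1 (its accept is not ε-reachable, so the closure stops there)
  (a(a | b)c)* — |ε-closure| = 1 (new start) + 1 (body) + 1 (new accept) = 3
  (a(a | b)c)*b — the left operand accepts ε, so the closure extends into the next operand (the shared merged state is already counted); |ε-closure| = 3 + (1−1) = 3
  ((a(a | b)c)*b)* — the star's fresh start ε-reaches both the body's start and the fresh accept: |ε-closure| = 2 + 3 = 5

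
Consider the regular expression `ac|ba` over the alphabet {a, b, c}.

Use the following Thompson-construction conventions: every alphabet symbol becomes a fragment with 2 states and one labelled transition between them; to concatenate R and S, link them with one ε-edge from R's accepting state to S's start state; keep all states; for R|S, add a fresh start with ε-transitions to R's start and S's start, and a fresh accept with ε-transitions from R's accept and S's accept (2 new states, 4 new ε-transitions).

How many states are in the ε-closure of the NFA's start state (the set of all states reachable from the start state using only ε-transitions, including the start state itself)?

Compute the ε-closure size of each fragment's start state recursively; a symbol fragment's start has no outgoing ε-edge, so its closure is just itself (size 1).
  ac : |ε-closure| equals the left operand's closure size = 1 (its accept is not ε-reachable, so the closure stops there)
  ba : |ε-closure| equals the left operand's closure size = 1 (its accept is not ε-reachable, so the closure stops there)
  ac|ba : new start ε-reaches every alternative's start; none of them accept ε, so the new accept is not reached: |ε-closure| = 1 + 1 + 1 = 3

3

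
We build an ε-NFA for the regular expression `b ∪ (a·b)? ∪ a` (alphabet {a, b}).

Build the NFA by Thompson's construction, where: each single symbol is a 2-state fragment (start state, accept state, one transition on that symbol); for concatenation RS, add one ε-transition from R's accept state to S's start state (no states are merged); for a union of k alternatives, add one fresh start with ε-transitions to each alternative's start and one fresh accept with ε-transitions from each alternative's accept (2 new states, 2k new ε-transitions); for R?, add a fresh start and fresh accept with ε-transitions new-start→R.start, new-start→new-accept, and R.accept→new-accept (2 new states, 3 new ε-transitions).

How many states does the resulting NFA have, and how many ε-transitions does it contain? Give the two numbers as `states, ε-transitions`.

12, 10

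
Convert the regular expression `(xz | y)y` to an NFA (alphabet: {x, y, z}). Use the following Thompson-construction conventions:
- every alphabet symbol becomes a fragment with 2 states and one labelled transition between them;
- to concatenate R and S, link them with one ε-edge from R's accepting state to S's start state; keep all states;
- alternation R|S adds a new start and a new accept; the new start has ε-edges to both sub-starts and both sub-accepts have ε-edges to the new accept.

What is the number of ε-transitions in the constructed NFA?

Bottom-up over the parse tree:
Each of the 4 symbol leaves contributes 0 ε-transitions.
  xz — 1 ε-transition
  xz | y — 5 ε-transitions
  (xz | y)y — 6 ε-transitions

6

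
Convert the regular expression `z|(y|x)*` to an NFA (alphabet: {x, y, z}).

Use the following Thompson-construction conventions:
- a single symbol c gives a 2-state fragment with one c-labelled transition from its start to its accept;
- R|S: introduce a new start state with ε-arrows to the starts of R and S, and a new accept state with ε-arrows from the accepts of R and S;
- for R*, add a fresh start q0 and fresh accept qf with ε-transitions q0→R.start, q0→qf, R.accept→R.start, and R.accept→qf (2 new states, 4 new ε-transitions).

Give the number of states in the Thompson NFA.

Per subexpression:
Each of the 3 symbol leaves contributes a 2-state fragment.
  y|x : 6 states
  (y|x)* : 8 states
  z|(y|x)* : 12 states

12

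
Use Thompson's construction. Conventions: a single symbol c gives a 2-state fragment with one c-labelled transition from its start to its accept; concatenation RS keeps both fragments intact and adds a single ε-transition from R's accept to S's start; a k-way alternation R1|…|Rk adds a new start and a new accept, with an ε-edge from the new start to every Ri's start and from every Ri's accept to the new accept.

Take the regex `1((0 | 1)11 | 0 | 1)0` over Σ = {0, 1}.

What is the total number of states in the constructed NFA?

20

By structural recursion:
Each of the 8 symbol leaves contributes a 2-state fragment.
  0 | 1 = 6 states
  (0 | 1)11 = 10 states
  (0 | 1)11 | 0 | 1 = 16 states
  1((0 | 1)11 | 0 | 1)0 = 20 states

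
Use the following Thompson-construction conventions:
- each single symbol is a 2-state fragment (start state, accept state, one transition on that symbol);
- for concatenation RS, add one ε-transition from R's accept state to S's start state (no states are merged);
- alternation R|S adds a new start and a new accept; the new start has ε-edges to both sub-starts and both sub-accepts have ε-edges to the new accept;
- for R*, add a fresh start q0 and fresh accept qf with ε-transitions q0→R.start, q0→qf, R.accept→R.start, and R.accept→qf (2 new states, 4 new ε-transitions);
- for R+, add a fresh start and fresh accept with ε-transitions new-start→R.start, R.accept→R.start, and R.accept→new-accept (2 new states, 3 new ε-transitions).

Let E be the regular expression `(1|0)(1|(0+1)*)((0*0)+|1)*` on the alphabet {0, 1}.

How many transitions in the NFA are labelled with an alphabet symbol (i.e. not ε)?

Building bottom-up:
Each of the 8 symbol leaves contributes exactly 1 symbol transition.
  1|0 — 2 symbol transitions
  0+ — 1 symbol transition
  0+1 — 2 symbol transitions
  (0+1)* — 2 symbol transitions
  1|(0+1)* — 3 symbol transitions
  0* — 1 symbol transition
  0*0 — 2 symbol transitions
  (0*0)+ — 2 symbol transitions
  (0*0)+|1 — 3 symbol transitions
  ((0*0)+|1)* — 3 symbol transitions
  (1|0)(1|(0+1)*)((0*0)+|1)* — 8 symbol transitions

8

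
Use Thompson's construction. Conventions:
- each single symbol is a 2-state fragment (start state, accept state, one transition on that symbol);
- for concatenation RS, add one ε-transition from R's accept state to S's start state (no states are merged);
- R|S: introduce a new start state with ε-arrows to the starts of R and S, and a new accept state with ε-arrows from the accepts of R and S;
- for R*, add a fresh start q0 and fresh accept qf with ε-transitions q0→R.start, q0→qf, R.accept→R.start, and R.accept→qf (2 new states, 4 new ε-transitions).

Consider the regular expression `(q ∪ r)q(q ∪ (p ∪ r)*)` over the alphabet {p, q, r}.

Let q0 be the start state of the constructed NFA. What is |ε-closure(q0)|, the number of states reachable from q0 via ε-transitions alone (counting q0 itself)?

Compute the ε-closure size of each fragment's start state recursively; a symbol fragment's start has no outgoing ε-edge, so its closure is just itself (size 1).
  q ∪ r : C = 1 + 1 + 1 = 3 (the new accept is not ε-reachable since no branch accepts ε)
  p ∪ r : new start ε-reaches every alternative's start; none of them accept ε, so the new accept is not reached: C = 1 + 1 + 1 = 3
  (p ∪ r)* : the star's fresh start ε-reaches both the body's start and the fresh accept: C = 2 + 3 = 5
  q ∪ (p ∪ r)* : C = 1 (new start) + (1 + 5) + 1 (new accept, since some branch ε-reaches its own accept) = 8
  (q ∪ r)q(q ∪ (p ∪ r)*) : same as the first factor's closure: C = 3

3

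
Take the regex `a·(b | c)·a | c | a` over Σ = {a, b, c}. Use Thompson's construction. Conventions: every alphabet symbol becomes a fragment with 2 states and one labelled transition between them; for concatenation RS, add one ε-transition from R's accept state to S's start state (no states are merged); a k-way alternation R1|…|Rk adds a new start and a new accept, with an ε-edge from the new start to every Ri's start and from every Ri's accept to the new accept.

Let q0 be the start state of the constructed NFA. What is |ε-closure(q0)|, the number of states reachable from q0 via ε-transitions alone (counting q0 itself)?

4

Let C(F) = |ε-closure(F.start)| within fragment F, and note whether F accepts ε. Symbol fragments have C = 1 and do not accept ε. Then:
  b | c — C = 1 + 1 + 1 = 3 (the new accept is not ε-reachable since no branch accepts ε)
  a·(b | c)·a — C equals the left operand's closure size = 1 (its accept is not ε-reachable, so the closure stops there)
  a·(b | c)·a | c | a — C = 1 + 1 + 1 + 1 = 4 (the new accept is not ε-reachable since no branch accepts ε)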